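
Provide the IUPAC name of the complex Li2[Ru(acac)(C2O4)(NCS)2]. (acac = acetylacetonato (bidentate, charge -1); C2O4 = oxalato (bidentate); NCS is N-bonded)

lithium (acetylacetonato)diisothiocyanatooxalatoruthenate(III)

The 2 lithium counter-ions carry a total charge of +2, so each complex ion is 2−.
Ligand charges: 1×acetylacetonato (-1 each), 1×oxalato (-2 each), 2×isothiocyanato (-1 each); total -5. So Ru + (-5) = 2−, giving Ru = +3.
Ligands are named alphabetically: acetylacetonato before isothiocyanato before oxalato.
The complex ion is anionic, so ruthenium takes the -ate form ruthenate(III).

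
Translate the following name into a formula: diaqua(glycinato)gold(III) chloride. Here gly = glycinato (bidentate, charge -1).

Ligands: 1 glycinato (gly, -1), 2 aqua (H2O, neutral). Ligand charge sum = -1.
Charge balance with chloride (-1) requires 1 complex ion per 2 chloride.

[Au(gly)(H2O)2]Cl2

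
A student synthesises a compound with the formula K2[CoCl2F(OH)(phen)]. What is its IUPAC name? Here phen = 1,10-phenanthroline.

potassium dichlorofluorohydroxo(1,10-phenanthroline)cobaltate(II)

The 2 potassium counter-ions carry a total charge of +2, so each complex ion is 2−.
Ligand charges: 1×1,10-phenanthroline (neutral), 1×hydroxo (-1 each), 2×chloro (-1 each), 1×fluoro (-1 each); total -4. So Co + (-4) = 2−, giving Co = +2.
The complex ion is anionic, so cobalt takes the -ate form cobaltate(II).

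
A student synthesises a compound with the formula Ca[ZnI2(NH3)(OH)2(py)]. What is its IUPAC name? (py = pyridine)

calcium amminedihydroxodiiodo(pyridine)zincate(II)

The 1 calcium counter-ion carries a total charge of +2, so each complex ion is 2−.
Ligand charges: 2×iodo (-1 each), 1×pyridine (neutral), 2×hydroxo (-1 each), 1×ammine (neutral); total -4. So Zn + (-4) = 2−, giving Zn = +2.
Ligands are named alphabetically: ammine before hydroxo before iodo before pyridine.
The complex ion is anionic, so zinc takes the -ate form zincate(II).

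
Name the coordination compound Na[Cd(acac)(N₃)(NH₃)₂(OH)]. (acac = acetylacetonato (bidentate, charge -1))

sodium (acetylacetonato)diammineazidohydroxocadmate(II)

The 1 sodium counter-ion carries a total charge of +1, so each complex ion is 1−.
Ligand charges: 1×hydroxo (-1 each), 1×acetylacetonato (-1 each), 2×ammine (neutral), 1×azido (-1 each); total -3. So Cd + (-3) = 1−, giving Cd = +2.
The complex ion is anionic, so cadmium takes the -ate form cadmate(II).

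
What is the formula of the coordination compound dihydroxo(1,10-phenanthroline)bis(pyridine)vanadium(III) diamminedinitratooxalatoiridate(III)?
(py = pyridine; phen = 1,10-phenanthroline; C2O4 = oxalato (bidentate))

[V(OH)2(phen)(py)2][Ir(C2O4)(NH3)2(NO3)2]

Cation [V…]: ligand charges -2, V(III) ⇒ ion charge 1+.
Anion [Ir…]: ligand charges -4, Ir(III) ⇒ ion charge 1−.
One 1+ cation balances one 1− anion.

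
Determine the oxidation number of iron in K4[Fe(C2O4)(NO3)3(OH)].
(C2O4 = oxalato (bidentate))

+2

4 potassium outside the brackets (+1 each) → the complex ion is 4−.
Ligand charges: 1×C2O4 = -2; 3×NO3 = -3; 1×OH = -1; sum -6.
Fe + (-6) = 4− ⇒ Fe is +2.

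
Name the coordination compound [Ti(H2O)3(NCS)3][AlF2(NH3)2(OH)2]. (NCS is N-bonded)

triaquatriisothiocyanatotitanium(IV) diamminedifluorodihydroxoaluminate(III)

Both ions are complex: the cation is named first with the plain metal name, the anion second with the -ate form; each ion's ligands are alphabetised independently.
Aluminium is always +3 in its complexes; the anion's ligand charges sum to -4, so the complex anion is 1−.
A 1:1 salt means the cation carries the equal and opposite charge, 1+.
Cation: ligand charges sum to -3; for the ion to be 1+, Ti = +4.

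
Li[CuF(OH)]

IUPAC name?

The 1 lithium counter-ion carries a total charge of +1, so each complex ion is 1−.
Ligand charges: 1×hydroxo (-1 each), 1×fluoro (-1 each); total -2. So Cu + (-2) = 1−, giving Cu = +1.
Ligands are named alphabetically: fluoro before hydroxo.
The complex ion is anionic, so copper takes the -ate form cuprate(I).

lithium fluorohydroxocuprate(I)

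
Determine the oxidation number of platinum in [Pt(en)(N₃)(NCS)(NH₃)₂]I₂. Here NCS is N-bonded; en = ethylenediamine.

+4

2 iodide outside the brackets (-1 each) → the complex ion is 2+.
Ligand charges: 1×N3 = -1; 2×NH3 neutral; 1×NCS = -1; 1×en neutral; sum -2.
Pt + (-2) = 2+ ⇒ Pt is +4.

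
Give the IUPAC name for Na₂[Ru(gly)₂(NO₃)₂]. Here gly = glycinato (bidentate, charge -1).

The 2 sodium counter-ions carry a total charge of +2, so each complex ion is 2−.
Ligand charges: 2×glycinato (-1 each), 2×nitrato (-1 each); total -4. So Ru + (-4) = 2−, giving Ru = +2.
The complex ion is anionic, so ruthenium takes the -ate form ruthenate(II).

sodium bis(glycinato)dinitratoruthenate(II)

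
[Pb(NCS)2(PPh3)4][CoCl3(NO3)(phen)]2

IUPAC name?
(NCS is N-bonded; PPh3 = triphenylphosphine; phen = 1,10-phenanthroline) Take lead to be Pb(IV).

Both ions are complex: the cation is named first with the plain metal name, the anion second with the -ate form; each ion's ligands are alphabetised independently.
Pb is given as +4; the cation's ligand charges sum to -2, so the complex cation is 2+.
With 2 anions per cation, each anion must be 2/2 = 1−.
Anion: ligand charges sum to -4; for the ion to be 1−, Co = +3.

diisothiocyanatotetrakis(triphenylphosphine)lead(IV) trichloronitrato(1,10-phenanthroline)cobaltate(III)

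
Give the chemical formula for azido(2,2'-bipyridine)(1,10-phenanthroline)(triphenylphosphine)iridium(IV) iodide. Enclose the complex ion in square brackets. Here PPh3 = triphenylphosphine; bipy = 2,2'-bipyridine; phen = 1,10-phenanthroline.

[Ir(bipy)(N3)(phen)(PPh3)]I3

Ligands: 1 triphenylphosphine (PPh3, neutral), 1 2,2'-bipyridine (bipy, neutral), 1 azido (N3, -1), 1 1,10-phenanthroline (phen, neutral). Ligand charge sum = -1.
With Ir in oxidation state +4, the complex ion is [Ir...]^3+.
Charge balance with iodide (-1) requires 1 complex ion per 3 iodide.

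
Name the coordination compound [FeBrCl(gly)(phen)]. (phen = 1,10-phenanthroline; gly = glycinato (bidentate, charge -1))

There is no counter-ion, so the complex is neutral overall.
Ligand charges: 1×1,10-phenanthroline (neutral), 1×chloro (-1 each), 1×glycinato (-1 each), 1×bromo (-1 each); total -3. So Fe + (-3) = 0, giving Fe = +3.
Ligands are named alphabetically: bromo before chloro before glycinato before phenanthroline.

bromochloro(glycinato)(1,10-phenanthroline)iron(III)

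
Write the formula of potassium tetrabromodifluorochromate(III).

K3[CrBr4F2]

Ligands: 2 fluoro (F, -1), 4 bromo (Br, -1). Ligand charge sum = -6.
Charge balance with potassium (+1) requires 1 complex ion per 3 potassium.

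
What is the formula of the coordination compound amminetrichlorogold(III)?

[AuCl3(NH3)]

Ligands: 1 ammine (NH3, neutral), 3 chloro (Cl, -1). Ligand charge sum = -3.
With Au in oxidation state +3, the complex ion is [Au...].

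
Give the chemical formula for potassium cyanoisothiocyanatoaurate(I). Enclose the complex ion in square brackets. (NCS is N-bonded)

K[Au(CN)(NCS)]

Ligands: 1 isothiocyanato (NCS, -1), 1 cyano (CN, -1). Ligand charge sum = -2.
With Au in oxidation state +1, the complex ion is [Au...]^1−.
Charge balance with potassium (+1) requires 1 complex ion per 1 potassium.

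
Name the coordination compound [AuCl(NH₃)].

There is no counter-ion, so the complex is neutral overall.
Ligand charges: 1×ammine (neutral), 1×chloro (-1 each); total -1. So Au + (-1) = 0, giving Au = +1.
Ligands are named alphabetically: ammine before chloro.

amminechlorogold(I)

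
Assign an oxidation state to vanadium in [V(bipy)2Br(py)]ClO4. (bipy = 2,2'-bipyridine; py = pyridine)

+2

1 perchlorate outside the brackets (-1 each) → the complex ion is 1+.
Ligand charges: 1×Br = -1; 2×bipy neutral; 1×py neutral; sum -1.
V + (-1) = 1+ ⇒ V is +2.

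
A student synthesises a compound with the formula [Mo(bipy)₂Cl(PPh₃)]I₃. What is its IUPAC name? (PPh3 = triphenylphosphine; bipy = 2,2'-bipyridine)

The 3 iodide counter-ions carry a total charge of -3, so each complex ion is 3+.
Ligand charges: 1×triphenylphosphine (neutral), 2×2,2'-bipyridine (neutral), 1×chloro (-1 each); total -1. So Mo + (-1) = 3+, giving Mo = +4.
Ligands are named alphabetically: bipyridine before chloro before triphenylphosphine.

bis(2,2'-bipyridine)chloro(triphenylphosphine)molybdenum(IV) iodide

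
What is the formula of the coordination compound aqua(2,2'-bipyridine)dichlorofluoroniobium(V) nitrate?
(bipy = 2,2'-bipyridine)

Ligands: 1 aqua (H2O, neutral), 1 2,2'-bipyridine (bipy, neutral), 1 fluoro (F, -1), 2 chloro (Cl, -1). Ligand charge sum = -3.
With Nb in oxidation state +5, the complex ion is [Nb...]^2+.
Charge balance with nitrate (-1) requires 1 complex ion per 2 nitrate.

[Nb(bipy)Cl2F(H2O)](NO3)2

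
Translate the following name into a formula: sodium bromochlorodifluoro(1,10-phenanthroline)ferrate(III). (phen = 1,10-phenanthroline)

Ligands: 1 chloro (Cl, -1), 2 fluoro (F, -1), 1 1,10-phenanthroline (phen, neutral), 1 bromo (Br, -1). Ligand charge sum = -4.
Charge balance with sodium (+1) requires 1 complex ion per 1 sodium.

Na[FeBrClF2(phen)]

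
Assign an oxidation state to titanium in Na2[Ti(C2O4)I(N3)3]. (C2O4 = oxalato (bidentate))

2 sodium outside the brackets (+1 each) → the complex ion is 2−.
Ligand charges: 1×C2O4 = -2; 1×I = -1; 3×N3 = -3; sum -6.
Ti + (-6) = 2− ⇒ Ti is +4.

+4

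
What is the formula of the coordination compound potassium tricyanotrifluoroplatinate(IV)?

K2[Pt(CN)3F3]

Ligands: 3 cyano (CN, -1), 3 fluoro (F, -1). Ligand charge sum = -6.
With Pt in oxidation state +4, the complex ion is [Pt...]^2−.
Charge balance with potassium (+1) requires 1 complex ion per 2 potassium.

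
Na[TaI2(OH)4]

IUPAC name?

sodium tetrahydroxodiiodotantalate(V)

The 1 sodium counter-ion carries a total charge of +1, so each complex ion is 1−.
Ligand charges: 2×iodo (-1 each), 4×hydroxo (-1 each); total -6. So Ta + (-6) = 1−, giving Ta = +5.
The complex ion is anionic, so tantalum takes the -ate form tantalate(V).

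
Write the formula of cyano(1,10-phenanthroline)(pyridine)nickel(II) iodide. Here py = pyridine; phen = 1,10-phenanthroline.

[Ni(CN)(phen)(py)]I

Ligands: 1 pyridine (py, neutral), 1 cyano (CN, -1), 1 1,10-phenanthroline (phen, neutral). Ligand charge sum = -1.
With Ni in oxidation state +2, the complex ion is [Ni...]^1+.
Charge balance with iodide (-1) requires 1 complex ion per 1 iodide.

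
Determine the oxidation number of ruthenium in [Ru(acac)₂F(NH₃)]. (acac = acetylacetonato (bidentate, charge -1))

+3

No counter-ion: the bracketed complex is neutral.
Ligand charges: 1×F = -1; 1×NH3 neutral; 2×acac = -2; sum -3.
Ru + (-3) = 0 ⇒ Ru is +3.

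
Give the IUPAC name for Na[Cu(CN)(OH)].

sodium cyanohydroxocuprate(I)

The 1 sodium counter-ion carries a total charge of +1, so each complex ion is 1−.
Ligand charges: 1×cyano (-1 each), 1×hydroxo (-1 each); total -2. So Cu + (-2) = 1−, giving Cu = +1.
The complex ion is anionic, so copper takes the -ate form cuprate(I).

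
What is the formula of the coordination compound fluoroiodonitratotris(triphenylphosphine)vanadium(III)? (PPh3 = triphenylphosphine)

Ligands: 3 triphenylphosphine (PPh3, neutral), 1 iodo (I, -1), 1 fluoro (F, -1), 1 nitrato (NO3, -1). Ligand charge sum = -3.
With V in oxidation state +3, the complex ion is [V...].

[VFI(NO3)(PPh3)3]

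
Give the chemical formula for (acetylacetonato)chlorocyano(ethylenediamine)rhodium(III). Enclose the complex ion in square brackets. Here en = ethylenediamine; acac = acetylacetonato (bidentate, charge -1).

[Rh(acac)Cl(CN)(en)]

Ligands: 1 chloro (Cl, -1), 1 ethylenediamine (en, neutral), 1 cyano (CN, -1), 1 acetylacetonato (acac, -1). Ligand charge sum = -3.
With Rh in oxidation state +3, the complex ion is [Rh...].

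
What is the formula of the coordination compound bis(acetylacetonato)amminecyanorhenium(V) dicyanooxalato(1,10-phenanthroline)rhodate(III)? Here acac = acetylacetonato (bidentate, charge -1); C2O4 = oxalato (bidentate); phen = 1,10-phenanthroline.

Cation [Re…]: ligand charges -3, Re(V) ⇒ ion charge 2+.
Anion [Rh…]: ligand charges -4, Rh(III) ⇒ ion charge 1−.
One 2+ cation requires 2 of the 1− anion.

[Re(acac)2(CN)(NH3)][Rh(C2O4)(CN)2(phen)]2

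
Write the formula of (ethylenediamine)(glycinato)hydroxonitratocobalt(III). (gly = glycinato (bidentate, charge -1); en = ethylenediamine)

Ligands: 1 hydroxo (OH, -1), 1 nitrato (NO3, -1), 1 glycinato (gly, -1), 1 ethylenediamine (en, neutral). Ligand charge sum = -3.
With Co in oxidation state +3, the complex ion is [Co...].

[Co(en)(gly)(NO3)(OH)]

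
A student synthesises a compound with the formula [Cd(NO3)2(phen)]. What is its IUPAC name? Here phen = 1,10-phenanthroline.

dinitrato(1,10-phenanthroline)cadmium(II)

There is no counter-ion, so the complex is neutral overall.
Ligand charges: 2×nitrato (-1 each), 1×1,10-phenanthroline (neutral); total -2. So Cd + (-2) = 0, giving Cd = +2.
Ligands are named alphabetically: nitrato before phenanthroline.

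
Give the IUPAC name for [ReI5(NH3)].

There is no counter-ion, so the complex is neutral overall.
Ligand charges: 1×ammine (neutral), 5×iodo (-1 each); total -5. So Re + (-5) = 0, giving Re = +5.
Ligands are named alphabetically: ammine before iodo.

amminepentaiodorhenium(V)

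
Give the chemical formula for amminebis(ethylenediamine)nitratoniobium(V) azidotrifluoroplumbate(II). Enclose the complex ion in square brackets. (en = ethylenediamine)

[Nb(en)2(NH3)(NO3)][PbF3(N3)]2

Cation [Nb…]: ligand charges -1, Nb(V) ⇒ ion charge 4+.
Anion [Pb…]: ligand charges -4, Pb(II) ⇒ ion charge 2−.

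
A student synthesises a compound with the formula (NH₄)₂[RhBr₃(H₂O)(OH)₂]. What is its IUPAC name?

ammonium aquatribromodihydroxorhodate(III)

The 2 ammonium counter-ions carry a total charge of +2, so each complex ion is 2−.
Ligand charges: 3×bromo (-1 each), 1×aqua (neutral), 2×hydroxo (-1 each); total -5. So Rh + (-5) = 2−, giving Rh = +3.
Ligands are named alphabetically: aqua before bromo before hydroxo.
The complex ion is anionic, so rhodium takes the -ate form rhodate(III).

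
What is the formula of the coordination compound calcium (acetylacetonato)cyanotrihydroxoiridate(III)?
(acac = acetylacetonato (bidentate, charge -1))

Ligands: 3 hydroxo (OH, -1), 1 cyano (CN, -1), 1 acetylacetonato (acac, -1). Ligand charge sum = -5.
Charge balance with calcium (+2) requires 1 complex ion per 1 calcium.

Ca[Ir(acac)(CN)(OH)3]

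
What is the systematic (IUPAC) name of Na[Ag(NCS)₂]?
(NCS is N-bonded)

sodium diisothiocyanatoargentate(I)

The 1 sodium counter-ion carries a total charge of +1, so each complex ion is 1−.
Ligand charges: 2×isothiocyanato (-1 each); total -2. So Ag + (-2) = 1−, giving Ag = +1.
The complex ion is anionic, so silver takes the -ate form argentate(I).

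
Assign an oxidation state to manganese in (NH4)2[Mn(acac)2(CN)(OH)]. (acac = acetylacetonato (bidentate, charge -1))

+2

2 ammonium outside the brackets (+1 each) → the complex ion is 2−.
Ligand charges: 1×OH = -1; 1×CN = -1; 2×acac = -2; sum -4.
Mn + (-4) = 2− ⇒ Mn is +2.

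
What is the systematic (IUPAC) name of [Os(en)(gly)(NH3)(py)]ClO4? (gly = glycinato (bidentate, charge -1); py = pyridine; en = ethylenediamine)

ammine(ethylenediamine)(glycinato)(pyridine)osmium(II) perchlorate

The 1 perchlorate counter-ion carries a total charge of -1, so each complex ion is 1+.
Ligand charges: 1×glycinato (-1 each), 1×ammine (neutral), 1×pyridine (neutral), 1×ethylenediamine (neutral); total -1. So Os + (-1) = 1+, giving Os = +2.
Ligands are named alphabetically: ammine before ethylenediamine before glycinato before pyridine.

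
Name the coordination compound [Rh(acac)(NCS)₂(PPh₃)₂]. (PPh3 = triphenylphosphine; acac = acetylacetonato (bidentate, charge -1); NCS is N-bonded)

There is no counter-ion, so the complex is neutral overall.
Ligand charges: 2×triphenylphosphine (neutral), 1×acetylacetonato (-1 each), 2×isothiocyanato (-1 each); total -3. So Rh + (-3) = 0, giving Rh = +3.
Ligands are named alphabetically: acetylacetonato before isothiocyanato before triphenylphosphine.

(acetylacetonato)diisothiocyanatobis(triphenylphosphine)rhodium(III)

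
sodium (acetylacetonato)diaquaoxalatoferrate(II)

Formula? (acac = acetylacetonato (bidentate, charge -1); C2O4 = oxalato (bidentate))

Ligands: 1 acetylacetonato (acac, -1), 2 aqua (H2O, neutral), 1 oxalato (C2O4, -2). Ligand charge sum = -3.
With Fe in oxidation state +2, the complex ion is [Fe...]^1−.
Charge balance with sodium (+1) requires 1 complex ion per 1 sodium.

Na[Fe(acac)(C2O4)(H2O)2]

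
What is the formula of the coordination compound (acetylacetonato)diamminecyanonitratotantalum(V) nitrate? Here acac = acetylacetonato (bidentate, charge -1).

Ligands: 2 ammine (NH3, neutral), 1 cyano (CN, -1), 1 acetylacetonato (acac, -1), 1 nitrato (NO3, -1). Ligand charge sum = -3.
With Ta in oxidation state +5, the complex ion is [Ta...]^2+.
Charge balance with nitrate (-1) requires 1 complex ion per 2 nitrate.

[Ta(acac)(CN)(NH3)2(NO3)](NO3)2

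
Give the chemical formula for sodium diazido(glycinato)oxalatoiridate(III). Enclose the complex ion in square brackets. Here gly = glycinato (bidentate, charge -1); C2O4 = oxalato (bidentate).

Ligands: 2 azido (N3, -1), 1 glycinato (gly, -1), 1 oxalato (C2O4, -2). Ligand charge sum = -5.
With Ir in oxidation state +3, the complex ion is [Ir...]^2−.
Charge balance with sodium (+1) requires 1 complex ion per 2 sodium.

Na2[Ir(C2O4)(gly)(N3)2]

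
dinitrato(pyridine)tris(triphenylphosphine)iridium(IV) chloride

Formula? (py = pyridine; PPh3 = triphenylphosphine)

Ligands: 1 pyridine (py, neutral), 3 triphenylphosphine (PPh3, neutral), 2 nitrato (NO3, -1). Ligand charge sum = -2.
Charge balance with chloride (-1) requires 1 complex ion per 2 chloride.

[Ir(NO3)2(PPh3)3(py)]Cl2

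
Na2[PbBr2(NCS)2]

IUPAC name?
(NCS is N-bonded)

The 2 sodium counter-ions carry a total charge of +2, so each complex ion is 2−.
Ligand charges: 2×bromo (-1 each), 2×isothiocyanato (-1 each); total -4. So Pb + (-4) = 2−, giving Pb = +2.
The complex ion is anionic, so lead takes the -ate form plumbate(II).

sodium dibromodiisothiocyanatoplumbate(II)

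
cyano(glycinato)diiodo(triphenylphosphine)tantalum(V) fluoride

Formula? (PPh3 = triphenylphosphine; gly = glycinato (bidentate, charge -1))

[Ta(CN)(gly)I2(PPh3)]F

Ligands: 1 cyano (CN, -1), 1 triphenylphosphine (PPh3, neutral), 1 glycinato (gly, -1), 2 iodo (I, -1). Ligand charge sum = -4.
Charge balance with fluoride (-1) requires 1 complex ion per 1 fluoride.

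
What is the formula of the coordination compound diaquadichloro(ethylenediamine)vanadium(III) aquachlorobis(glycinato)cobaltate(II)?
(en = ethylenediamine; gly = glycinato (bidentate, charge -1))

[VCl2(en)(H2O)2][CoCl(gly)2(H2O)]

Cation [V…]: ligand charges -2, V(III) ⇒ ion charge 1+.
Anion [Co…]: ligand charges -3, Co(II) ⇒ ion charge 1−.
One 1+ cation balances one 1− anion.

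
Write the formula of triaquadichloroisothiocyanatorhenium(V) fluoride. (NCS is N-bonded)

Ligands: 2 chloro (Cl, -1), 1 isothiocyanato (NCS, -1), 3 aqua (H2O, neutral). Ligand charge sum = -3.
With Re in oxidation state +5, the complex ion is [Re...]^2+.
Charge balance with fluoride (-1) requires 1 complex ion per 2 fluoride.

[ReCl2(H2O)3(NCS)]F2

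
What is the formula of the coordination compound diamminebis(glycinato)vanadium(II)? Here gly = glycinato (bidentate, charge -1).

[V(gly)2(NH3)2]

Ligands: 2 glycinato (gly, -1), 2 ammine (NH3, neutral). Ligand charge sum = -2.
With V in oxidation state +2, the complex ion is [V...].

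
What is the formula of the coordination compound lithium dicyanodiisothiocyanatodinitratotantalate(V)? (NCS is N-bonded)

Ligands: 2 isothiocyanato (NCS, -1), 2 nitrato (NO3, -1), 2 cyano (CN, -1). Ligand charge sum = -6.
With Ta in oxidation state +5, the complex ion is [Ta...]^1−.
Charge balance with lithium (+1) requires 1 complex ion per 1 lithium.

Li[Ta(CN)2(NCS)2(NO3)2]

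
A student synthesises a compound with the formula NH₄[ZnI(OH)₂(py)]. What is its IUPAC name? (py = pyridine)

ammonium dihydroxoiodo(pyridine)zincate(II)

The 1 ammonium counter-ion carries a total charge of +1, so each complex ion is 1−.
Ligand charges: 2×hydroxo (-1 each), 1×iodo (-1 each), 1×pyridine (neutral); total -3. So Zn + (-3) = 1−, giving Zn = +2.
Ligands are named alphabetically: hydroxo before iodo before pyridine.
The complex ion is anionic, so zinc takes the -ate form zincate(II).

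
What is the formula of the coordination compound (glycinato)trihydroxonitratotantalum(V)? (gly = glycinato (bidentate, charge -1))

Ligands: 1 nitrato (NO3, -1), 1 glycinato (gly, -1), 3 hydroxo (OH, -1). Ligand charge sum = -5.
With Ta in oxidation state +5, the complex ion is [Ta...].

[Ta(gly)(NO3)(OH)3]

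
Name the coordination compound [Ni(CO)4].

There is no counter-ion, so the complex is neutral overall.
Ligand charges: 4×carbonyl (neutral); total 0. So Ni + (0) = 0, giving Ni = 0.

tetracarbonylnickel(0)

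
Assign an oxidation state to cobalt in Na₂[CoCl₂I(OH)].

2 sodium outside the brackets (+1 each) → the complex ion is 2−.
Ligand charges: 1×I = -1; 2×Cl = -2; 1×OH = -1; sum -4.
Co + (-4) = 2− ⇒ Co is +2.

+2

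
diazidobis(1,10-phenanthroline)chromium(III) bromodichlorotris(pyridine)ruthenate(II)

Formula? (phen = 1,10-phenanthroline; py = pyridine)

Cation [Cr…]: ligand charges -2, Cr(III) ⇒ ion charge 1+.
Anion [Ru…]: ligand charges -3, Ru(II) ⇒ ion charge 1−.
One 1+ cation balances one 1− anion.

[Cr(N3)2(phen)2][RuBrCl2(py)3]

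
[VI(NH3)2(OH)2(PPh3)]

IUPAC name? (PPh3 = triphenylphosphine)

diamminedihydroxoiodo(triphenylphosphine)vanadium(III)

There is no counter-ion, so the complex is neutral overall.
Ligand charges: 1×triphenylphosphine (neutral), 2×hydroxo (-1 each), 1×iodo (-1 each), 2×ammine (neutral); total -3. So V + (-3) = 0, giving V = +3.
Ligands are named alphabetically: ammine before hydroxo before iodo before triphenylphosphine.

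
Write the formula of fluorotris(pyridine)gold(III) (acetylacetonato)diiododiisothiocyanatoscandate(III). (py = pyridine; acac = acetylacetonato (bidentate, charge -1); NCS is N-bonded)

Cation [Au…]: ligand charges -1, Au(III) ⇒ ion charge 2+.
Anion [Sc…]: ligand charges -5, Sc(III) ⇒ ion charge 2−.
One 2+ cation balances one 2− anion.

[AuF(py)3][Sc(acac)I2(NCS)2]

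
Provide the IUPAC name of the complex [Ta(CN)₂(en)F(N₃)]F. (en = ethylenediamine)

azidodicyano(ethylenediamine)fluorotantalum(V) fluoride

The 1 fluoride counter-ion carries a total charge of -1, so each complex ion is 1+.
Ligand charges: 1×ethylenediamine (neutral), 1×fluoro (-1 each), 2×cyano (-1 each), 1×azido (-1 each); total -4. So Ta + (-4) = 1+, giving Ta = +5.
Ligands are named alphabetically: azido before cyano before ethylenediamine before fluoro.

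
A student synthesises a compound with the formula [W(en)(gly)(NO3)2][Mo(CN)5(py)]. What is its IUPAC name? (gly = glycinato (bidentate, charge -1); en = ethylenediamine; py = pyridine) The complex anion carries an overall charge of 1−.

(ethylenediamine)(glycinato)dinitratotungsten(IV) pentacyano(pyridine)molybdate(IV)

Both ions are complex: the cation is named first with the plain metal name, the anion second with the -ate form; each ion's ligands are alphabetised independently.
The complex anion is given as 1−; its ligand charges sum to -5, so Mo = +4.
A 1:1 salt means the cation carries the equal and opposite charge, 1+.
Cation: ligand charges sum to -3; for the ion to be 1+, W = +4.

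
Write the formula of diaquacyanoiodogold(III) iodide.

Ligands: 2 aqua (H2O, neutral), 1 iodo (I, -1), 1 cyano (CN, -1). Ligand charge sum = -2.
Charge balance with iodide (-1) requires 1 complex ion per 1 iodide.

[Au(CN)(H2O)2I]I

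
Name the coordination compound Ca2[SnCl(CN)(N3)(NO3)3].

calcium azidochlorocyanotrinitratostannate(II)

The 2 calcium counter-ions carry a total charge of +4, so each complex ion is 4−.
Ligand charges: 1×chloro (-1 each), 1×cyano (-1 each), 3×nitrato (-1 each), 1×azido (-1 each); total -6. So Sn + (-6) = 4−, giving Sn = +2.
Ligands are named alphabetically: azido before chloro before cyano before nitrato.
The complex ion is anionic, so tin takes the -ate form stannate(II).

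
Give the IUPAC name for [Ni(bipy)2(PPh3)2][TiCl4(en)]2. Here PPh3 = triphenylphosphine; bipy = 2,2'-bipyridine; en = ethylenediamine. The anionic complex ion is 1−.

The complex anion is given as 1−; its ligand charges sum to -4, so Ti = +3.
With 2 anions per cation, the cation must be 2×1 = 2+.
Cation: ligand charges sum to 0; for the ion to be 2+, Ni = +2.

bis(2,2'-bipyridine)bis(triphenylphosphine)nickel(II) tetrachloro(ethylenediamine)titanate(III)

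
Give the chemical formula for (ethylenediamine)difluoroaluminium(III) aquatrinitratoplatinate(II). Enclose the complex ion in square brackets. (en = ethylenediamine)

Cation [Al…]: ligand charges -2, Al(III) ⇒ ion charge 1+.
Anion [Pt…]: ligand charges -3, Pt(II) ⇒ ion charge 1−.

[Al(en)F2][Pt(H2O)(NO3)3]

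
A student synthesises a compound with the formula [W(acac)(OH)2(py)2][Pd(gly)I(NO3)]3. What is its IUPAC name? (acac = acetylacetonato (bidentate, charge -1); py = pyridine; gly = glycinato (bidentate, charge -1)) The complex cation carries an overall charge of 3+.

The complex cation is given as 3+; its ligand charges sum to -3, so W = +6.
With 3 anions per cation, each anion must be 3/3 = 1−.
Anion: ligand charges sum to -3; for the ion to be 1−, Pd = +2.

(acetylacetonato)dihydroxobis(pyridine)tungsten(VI) (glycinato)iodonitratopalladate(II)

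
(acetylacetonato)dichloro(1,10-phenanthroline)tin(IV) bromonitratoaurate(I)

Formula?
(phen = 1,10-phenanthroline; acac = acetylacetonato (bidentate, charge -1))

[Sn(acac)Cl2(phen)][AuBr(NO3)]

Cation [Sn…]: ligand charges -3, Sn(IV) ⇒ ion charge 1+.
Anion [Au…]: ligand charges -2, Au(I) ⇒ ion charge 1−.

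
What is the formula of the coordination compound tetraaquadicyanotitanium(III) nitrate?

[Ti(CN)2(H2O)4]NO3

Ligands: 2 cyano (CN, -1), 4 aqua (H2O, neutral). Ligand charge sum = -2.
With Ti in oxidation state +3, the complex ion is [Ti...]^1+.
Charge balance with nitrate (-1) requires 1 complex ion per 1 nitrate.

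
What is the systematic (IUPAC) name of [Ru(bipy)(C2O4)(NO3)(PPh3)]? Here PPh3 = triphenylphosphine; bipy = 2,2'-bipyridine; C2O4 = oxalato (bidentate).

There is no counter-ion, so the complex is neutral overall.
Ligand charges: 1×triphenylphosphine (neutral), 1×2,2'-bipyridine (neutral), 1×oxalato (-2 each), 1×nitrato (-1 each); total -3. So Ru + (-3) = 0, giving Ru = +3.
Ligands are named alphabetically: bipyridine before nitrato before oxalato before triphenylphosphine.

(2,2'-bipyridine)nitratooxalato(triphenylphosphine)ruthenium(III)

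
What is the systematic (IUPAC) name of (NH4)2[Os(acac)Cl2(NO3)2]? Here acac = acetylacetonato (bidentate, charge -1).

ammonium (acetylacetonato)dichlorodinitratoosmate(III)

The 2 ammonium counter-ions carry a total charge of +2, so each complex ion is 2−.
Ligand charges: 2×nitrato (-1 each), 2×chloro (-1 each), 1×acetylacetonato (-1 each); total -5. So Os + (-5) = 2−, giving Os = +3.
The complex ion is anionic, so osmium takes the -ate form osmate(III).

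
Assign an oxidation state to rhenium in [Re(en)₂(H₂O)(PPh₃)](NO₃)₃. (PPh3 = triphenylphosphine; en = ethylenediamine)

3 nitrate outside the brackets (-1 each) → the complex ion is 3+.
Ligand charges: 1×H2O neutral; 1×PPh3 neutral; 2×en neutral; sum 0.
Re + (0) = 3+ ⇒ Re is +3.

+3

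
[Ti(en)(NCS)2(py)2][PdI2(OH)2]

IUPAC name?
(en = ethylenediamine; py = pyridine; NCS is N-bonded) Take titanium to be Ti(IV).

Both ions are complex: the cation is named first with the plain metal name, the anion second with the -ate form; each ion's ligands are alphabetised independently.
Ti is given as +4; the cation's ligand charges sum to -2, so the complex cation is 2+.
A 1:1 salt means the anion carries the equal and opposite charge, 2−.
Anion: ligand charges sum to -4; for the ion to be 2−, Pd = +2.

(ethylenediamine)diisothiocyanatobis(pyridine)titanium(IV) dihydroxodiiodopalladate(II)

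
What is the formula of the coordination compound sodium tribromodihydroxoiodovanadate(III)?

Ligands: 3 bromo (Br, -1), 2 hydroxo (OH, -1), 1 iodo (I, -1). Ligand charge sum = -6.
With V in oxidation state +3, the complex ion is [V...]^3−.
Charge balance with sodium (+1) requires 1 complex ion per 3 sodium.

Na3[VBr3I(OH)2]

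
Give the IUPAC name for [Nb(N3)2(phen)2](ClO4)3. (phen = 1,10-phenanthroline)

The 3 perchlorate counter-ions carry a total charge of -3, so each complex ion is 3+.
Ligand charges: 2×azido (-1 each), 2×1,10-phenanthroline (neutral); total -2. So Nb + (-2) = 3+, giving Nb = +5.
Ligands are named alphabetically: azido before phenanthroline.

diazidobis(1,10-phenanthroline)niobium(V) perchlorate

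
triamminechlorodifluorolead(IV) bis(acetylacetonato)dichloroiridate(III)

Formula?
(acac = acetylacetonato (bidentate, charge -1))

[PbClF2(NH3)3][Ir(acac)2Cl2]

Cation [Pb…]: ligand charges -3, Pb(IV) ⇒ ion charge 1+.
Anion [Ir…]: ligand charges -4, Ir(III) ⇒ ion charge 1−.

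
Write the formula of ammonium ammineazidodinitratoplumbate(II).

Ligands: 2 nitrato (NO3, -1), 1 ammine (NH3, neutral), 1 azido (N3, -1). Ligand charge sum = -3.
Charge balance with ammonium (+1) requires 1 complex ion per 1 ammonium.

NH4[Pb(N3)(NH3)(NO3)2]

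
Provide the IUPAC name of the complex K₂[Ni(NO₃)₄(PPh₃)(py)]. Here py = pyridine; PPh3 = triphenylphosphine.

The 2 potassium counter-ions carry a total charge of +2, so each complex ion is 2−.
Ligand charges: 4×nitrato (-1 each), 1×pyridine (neutral), 1×triphenylphosphine (neutral); total -4. So Ni + (-4) = 2−, giving Ni = +2.
Ligands are named alphabetically: nitrato before pyridine before triphenylphosphine.
The complex ion is anionic, so nickel takes the -ate form nickelate(II).

potassium tetranitrato(pyridine)(triphenylphosphine)nickelate(II)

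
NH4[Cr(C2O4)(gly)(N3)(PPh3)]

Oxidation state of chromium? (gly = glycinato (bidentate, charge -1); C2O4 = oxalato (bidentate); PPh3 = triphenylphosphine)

+3

1 ammonium outside the brackets (+1 each) → the complex ion is 1−.
Ligand charges: 1×N3 = -1; 1×gly = -1; 1×C2O4 = -2; 1×PPh3 neutral; sum -4.
Cr + (-4) = 1− ⇒ Cr is +3.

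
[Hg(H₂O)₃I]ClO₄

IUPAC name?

The 1 perchlorate counter-ion carries a total charge of -1, so each complex ion is 1+.
Ligand charges: 3×aqua (neutral), 1×iodo (-1 each); total -1. So Hg + (-1) = 1+, giving Hg = +2.
Ligands are named alphabetically: aqua before iodo.

triaquaiodomercury(II) perchlorate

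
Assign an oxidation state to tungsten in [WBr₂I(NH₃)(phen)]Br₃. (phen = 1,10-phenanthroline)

+6

3 bromide outside the brackets (-1 each) → the complex ion is 3+.
Ligand charges: 1×phen neutral; 2×Br = -2; 1×NH3 neutral; 1×I = -1; sum -3.
W + (-3) = 3+ ⇒ W is +6.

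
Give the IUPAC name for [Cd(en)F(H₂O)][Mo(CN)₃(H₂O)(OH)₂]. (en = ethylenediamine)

Both ions are complex: the cation is named first with the plain metal name, the anion second with the -ate form; each ion's ligands are alphabetised independently.
Cadmium is always +2 in its complexes; the cation's ligand charges sum to -1, so the complex cation is 1+.
A 1:1 salt means the anion carries the equal and opposite charge, 1−.
Anion: ligand charges sum to -5; for the ion to be 1−, Mo = +4.

aqua(ethylenediamine)fluorocadmium(II) aquatricyanodihydroxomolybdate(IV)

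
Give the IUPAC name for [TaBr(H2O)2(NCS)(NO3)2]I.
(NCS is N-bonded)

diaquabromoisothiocyanatodinitratotantalum(V) iodide

The 1 iodide counter-ion carries a total charge of -1, so each complex ion is 1+.
Ligand charges: 2×aqua (neutral), 1×bromo (-1 each), 2×nitrato (-1 each), 1×isothiocyanato (-1 each); total -4. So Ta + (-4) = 1+, giving Ta = +5.
Ligands are named alphabetically: aqua before bromo before isothiocyanato before nitrato.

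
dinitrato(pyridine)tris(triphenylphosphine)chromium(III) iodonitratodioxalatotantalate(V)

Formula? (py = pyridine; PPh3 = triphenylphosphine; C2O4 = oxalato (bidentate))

Cation [Cr…]: ligand charges -2, Cr(III) ⇒ ion charge 1+.
Anion [Ta…]: ligand charges -6, Ta(V) ⇒ ion charge 1−.
One 1+ cation balances one 1− anion.

[Cr(NO3)2(PPh3)3(py)][Ta(C2O4)2I(NO3)]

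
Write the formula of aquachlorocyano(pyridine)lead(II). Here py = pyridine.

Ligands: 1 cyano (CN, -1), 1 aqua (H2O, neutral), 1 pyridine (py, neutral), 1 chloro (Cl, -1). Ligand charge sum = -2.
With Pb in oxidation state +2, the complex ion is [Pb...].

[PbCl(CN)(H2O)(py)]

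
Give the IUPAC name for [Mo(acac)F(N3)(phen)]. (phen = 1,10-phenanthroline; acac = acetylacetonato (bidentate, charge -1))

(acetylacetonato)azidofluoro(1,10-phenanthroline)molybdenum(III)

There is no counter-ion, so the complex is neutral overall.
Ligand charges: 1×fluoro (-1 each), 1×azido (-1 each), 1×1,10-phenanthroline (neutral), 1×acetylacetonato (-1 each); total -3. So Mo + (-3) = 0, giving Mo = +3.
Ligands are named alphabetically: acetylacetonato before azido before fluoro before phenanthroline.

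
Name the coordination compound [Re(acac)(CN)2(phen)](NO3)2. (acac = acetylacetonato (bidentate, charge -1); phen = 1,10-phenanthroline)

(acetylacetonato)dicyano(1,10-phenanthroline)rhenium(V) nitrate

The 2 nitrate counter-ions carry a total charge of -2, so each complex ion is 2+.
Ligand charges: 1×acetylacetonato (-1 each), 1×1,10-phenanthroline (neutral), 2×cyano (-1 each); total -3. So Re + (-3) = 2+, giving Re = +5.
Ligands are named alphabetically: acetylacetonato before cyano before phenanthroline.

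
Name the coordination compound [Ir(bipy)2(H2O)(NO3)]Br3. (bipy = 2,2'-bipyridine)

aquabis(2,2'-bipyridine)nitratoiridium(IV) bromide

The 3 bromide counter-ions carry a total charge of -3, so each complex ion is 3+.
Ligand charges: 1×aqua (neutral), 2×2,2'-bipyridine (neutral), 1×nitrato (-1 each); total -1. So Ir + (-1) = 3+, giving Ir = +4.
Ligands are named alphabetically: aqua before bipyridine before nitrato.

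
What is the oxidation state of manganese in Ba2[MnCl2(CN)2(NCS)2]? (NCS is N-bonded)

2 barium outside the brackets (+2 each) → the complex ion is 4−.
Ligand charges: 2×CN = -2; 2×Cl = -2; 2×NCS = -2; sum -6.
Mn + (-6) = 4− ⇒ Mn is +2.

+2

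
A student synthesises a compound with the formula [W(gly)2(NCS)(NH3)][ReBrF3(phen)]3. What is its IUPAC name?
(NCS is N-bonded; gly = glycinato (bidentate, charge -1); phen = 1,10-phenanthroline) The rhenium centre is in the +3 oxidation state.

amminebis(glycinato)isothiocyanatotungsten(VI) bromotrifluoro(1,10-phenanthroline)rhenate(III)

Both ions are complex: the cation is named first with the plain metal name, the anion second with the -ate form; each ion's ligands are alphabetised independently.
Re is given as +3; the anion's ligand charges sum to -4, so the complex anion is 1−.
With 3 anions per cation, the cation must be 3×1 = 3+.
Cation: ligand charges sum to -3; for the ion to be 3+, W = +6.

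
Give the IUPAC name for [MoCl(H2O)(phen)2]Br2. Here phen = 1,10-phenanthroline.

The 2 bromide counter-ions carry a total charge of -2, so each complex ion is 2+.
Ligand charges: 1×chloro (-1 each), 2×1,10-phenanthroline (neutral), 1×aqua (neutral); total -1. So Mo + (-1) = 2+, giving Mo = +3.
Ligands are named alphabetically: aqua before chloro before phenanthroline.

aquachlorobis(1,10-phenanthroline)molybdenum(III) bromide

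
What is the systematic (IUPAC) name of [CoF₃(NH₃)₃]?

There is no counter-ion, so the complex is neutral overall.
Ligand charges: 3×fluoro (-1 each), 3×ammine (neutral); total -3. So Co + (-3) = 0, giving Co = +3.
Ligands are named alphabetically: ammine before fluoro.

triamminetrifluorocobalt(III)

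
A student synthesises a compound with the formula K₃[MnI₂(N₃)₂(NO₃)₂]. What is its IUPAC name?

The 3 potassium counter-ions carry a total charge of +3, so each complex ion is 3−.
Ligand charges: 2×azido (-1 each), 2×iodo (-1 each), 2×nitrato (-1 each); total -6. So Mn + (-6) = 3−, giving Mn = +3.
Ligands are named alphabetically: azido before iodo before nitrato.
The complex ion is anionic, so manganese takes the -ate form manganate(III).

potassium diazidodiiododinitratomanganate(III)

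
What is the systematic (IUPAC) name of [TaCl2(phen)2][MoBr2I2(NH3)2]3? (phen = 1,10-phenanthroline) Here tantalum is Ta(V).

Both ions are complex: the cation is named first with the plain metal name, the anion second with the -ate form; each ion's ligands are alphabetised independently.
Ta is given as +5; the cation's ligand charges sum to -2, so the complex cation is 3+.
With 3 anions per cation, each anion must be 3/3 = 1−.
Anion: ligand charges sum to -4; for the ion to be 1−, Mo = +3.

dichlorobis(1,10-phenanthroline)tantalum(V) diamminedibromodiiodomolybdate(III)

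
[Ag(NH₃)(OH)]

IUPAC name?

There is no counter-ion, so the complex is neutral overall.
Ligand charges: 1×ammine (neutral), 1×hydroxo (-1 each); total -1. So Ag + (-1) = 0, giving Ag = +1.
Ligands are named alphabetically: ammine before hydroxo.

amminehydroxosilver(I)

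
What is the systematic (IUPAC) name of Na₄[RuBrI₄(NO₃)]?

sodium bromotetraiodonitratoruthenate(II)

The 4 sodium counter-ions carry a total charge of +4, so each complex ion is 4−.
Ligand charges: 1×bromo (-1 each), 4×iodo (-1 each), 1×nitrato (-1 each); total -6. So Ru + (-6) = 4−, giving Ru = +2.
Ligands are named alphabetically: bromo before iodo before nitrato.
The complex ion is anionic, so ruthenium takes the -ate form ruthenate(II).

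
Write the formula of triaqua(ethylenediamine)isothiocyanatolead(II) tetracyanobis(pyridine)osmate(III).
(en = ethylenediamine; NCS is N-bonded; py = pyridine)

[Pb(en)(H2O)3(NCS)][Os(CN)4(py)2]

Cation [Pb…]: ligand charges -1, Pb(II) ⇒ ion charge 1+.
Anion [Os…]: ligand charges -4, Os(III) ⇒ ion charge 1−.
One 1+ cation balances one 1− anion.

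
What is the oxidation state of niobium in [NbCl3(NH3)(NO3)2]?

No counter-ion: the bracketed complex is neutral.
Ligand charges: 2×NO3 = -2; 3×Cl = -3; 1×NH3 neutral; sum -5.
Nb + (-5) = 0 ⇒ Nb is +5.

+5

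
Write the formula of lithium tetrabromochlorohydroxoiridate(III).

Ligands: 1 chloro (Cl, -1), 1 hydroxo (OH, -1), 4 bromo (Br, -1). Ligand charge sum = -6.
With Ir in oxidation state +3, the complex ion is [Ir...]^3−.
Charge balance with lithium (+1) requires 1 complex ion per 3 lithium.

Li3[IrBr4Cl(OH)]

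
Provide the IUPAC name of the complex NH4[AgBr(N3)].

ammonium azidobromoargentate(I)

The 1 ammonium counter-ion carries a total charge of +1, so each complex ion is 1−.
Ligand charges: 1×bromo (-1 each), 1×azido (-1 each); total -2. So Ag + (-2) = 1−, giving Ag = +1.
Ligands are named alphabetically: azido before bromo.
The complex ion is anionic, so silver takes the -ate form argentate(I).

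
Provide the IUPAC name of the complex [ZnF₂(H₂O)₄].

tetraaquadifluorozinc(II)

There is no counter-ion, so the complex is neutral overall.
Ligand charges: 2×fluoro (-1 each), 4×aqua (neutral); total -2. So Zn + (-2) = 0, giving Zn = +2.
Ligands are named alphabetically: aqua before fluoro.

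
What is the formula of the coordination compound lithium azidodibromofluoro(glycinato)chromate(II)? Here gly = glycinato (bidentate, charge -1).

Ligands: 2 bromo (Br, -1), 1 fluoro (F, -1), 1 glycinato (gly, -1), 1 azido (N3, -1). Ligand charge sum = -5.
Charge balance with lithium (+1) requires 1 complex ion per 3 lithium.

Li3[CrBr2F(gly)(N3)]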